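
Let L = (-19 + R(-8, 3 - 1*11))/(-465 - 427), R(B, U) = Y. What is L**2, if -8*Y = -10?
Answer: 5041/12730624 ≈ 0.00039597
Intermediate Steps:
Y = 5/4 (Y = -1/8*(-10) = 5/4 ≈ 1.2500)
R(B, U) = 5/4
L = 71/3568 (L = (-19 + 5/4)/(-465 - 427) = -71/4/(-892) = -71/4*(-1/892) = 71/3568 ≈ 0.019899)
L**2 = (71/3568)**2 = 5041/12730624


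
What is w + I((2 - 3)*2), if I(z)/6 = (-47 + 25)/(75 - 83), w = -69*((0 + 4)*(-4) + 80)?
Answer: -8799/2 ≈ -4399.5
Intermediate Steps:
w = -4416 (w = -69*(4*(-4) + 80) = -69*(-16 + 80) = -69*64 = -4416)
I(z) = 33/2 (I(z) = 6*((-47 + 25)/(75 - 83)) = 6*(-22/(-8)) = 6*(-22*(-⅛)) = 6*(11/4) = 33/2)
w + I((2 - 3)*2) = -4416 + 33/2 = -8799/2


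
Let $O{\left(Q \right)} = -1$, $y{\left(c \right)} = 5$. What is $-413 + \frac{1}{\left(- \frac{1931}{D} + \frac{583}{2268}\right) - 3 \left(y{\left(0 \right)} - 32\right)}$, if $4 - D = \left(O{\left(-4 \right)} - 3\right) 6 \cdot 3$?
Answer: $- \frac{248476046}{601663} \approx -412.98$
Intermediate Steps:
$D = 76$ ($D = 4 - \left(-1 - 3\right) 6 \cdot 3 = 4 - \left(-4\right) 18 = 4 - -72 = 4 + 72 = 76$)
$-413 + \frac{1}{\left(- \frac{1931}{D} + \frac{583}{2268}\right) - 3 \left(y{\left(0 \right)} - 32\right)} = -413 + \frac{1}{\left(- \frac{1931}{76} + \frac{583}{2268}\right) - 3 \left(5 - 32\right)} = -413 + \frac{1}{\left(\left(-1931\right) \frac{1}{76} + 583 \cdot \frac{1}{2268}\right) - -81} = -413 + \frac{1}{\left(- \frac{1931}{76} + \frac{583}{2268}\right) + 81} = -413 + \frac{1}{- \frac{270950}{10773} + 81} = -413 + \frac{1}{\frac{601663}{10773}} = -413 + \frac{10773}{601663} = - \frac{248476046}{601663}$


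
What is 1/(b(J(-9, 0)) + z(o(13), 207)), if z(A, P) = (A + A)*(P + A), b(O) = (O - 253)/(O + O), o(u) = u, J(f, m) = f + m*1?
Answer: 9/51611 ≈ 0.00017438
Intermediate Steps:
J(f, m) = f + m
b(O) = (-253 + O)/(2*O) (b(O) = (-253 + O)/((2*O)) = (-253 + O)*(1/(2*O)) = (-253 + O)/(2*O))
z(A, P) = 2*A*(A + P) (z(A, P) = (2*A)*(A + P) = 2*A*(A + P))
1/(b(J(-9, 0)) + z(o(13), 207)) = 1/((-253 + (-9 + 0))/(2*(-9 + 0)) + 2*13*(13 + 207)) = 1/((½)*(-253 - 9)/(-9) + 2*13*220) = 1/((½)*(-⅑)*(-262) + 5720) = 1/(131/9 + 5720) = 1/(51611/9) = 9/51611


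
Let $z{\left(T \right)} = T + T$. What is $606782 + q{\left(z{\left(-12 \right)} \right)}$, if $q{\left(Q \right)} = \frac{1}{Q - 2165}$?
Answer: $\frac{1328245797}{2189} \approx 6.0678 \cdot 10^{5}$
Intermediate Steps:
$z{\left(T \right)} = 2 T$
$q{\left(Q \right)} = \frac{1}{-2165 + Q}$
$606782 + q{\left(z{\left(-12 \right)} \right)} = 606782 + \frac{1}{-2165 + 2 \left(-12\right)} = 606782 + \frac{1}{-2165 - 24} = 606782 + \frac{1}{-2189} = 606782 - \frac{1}{2189} = \frac{1328245797}{2189}$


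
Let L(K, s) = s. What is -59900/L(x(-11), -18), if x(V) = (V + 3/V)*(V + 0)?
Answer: 29950/9 ≈ 3327.8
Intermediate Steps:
x(V) = V*(V + 3/V) (x(V) = (V + 3/V)*V = V*(V + 3/V))
-59900/L(x(-11), -18) = -59900/(-18) = -59900*(-1/18) = 29950/9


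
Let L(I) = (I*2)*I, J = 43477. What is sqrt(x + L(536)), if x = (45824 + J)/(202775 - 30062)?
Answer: sqrt(1904440953914229)/57571 ≈ 758.02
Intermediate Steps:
L(I) = 2*I**2 (L(I) = (2*I)*I = 2*I**2)
x = 29767/57571 (x = (45824 + 43477)/(202775 - 30062) = 89301/172713 = 89301*(1/172713) = 29767/57571 ≈ 0.51705)
sqrt(x + L(536)) = sqrt(29767/57571 + 2*536**2) = sqrt(29767/57571 + 2*287296) = sqrt(29767/57571 + 574592) = sqrt(33079865799/57571) = sqrt(1904440953914229)/57571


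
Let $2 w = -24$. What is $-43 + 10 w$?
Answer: $-163$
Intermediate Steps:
$w = -12$ ($w = \frac{1}{2} \left(-24\right) = -12$)
$-43 + 10 w = -43 + 10 \left(-12\right) = -43 - 120 = -163$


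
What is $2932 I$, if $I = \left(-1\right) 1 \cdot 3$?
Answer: $-8796$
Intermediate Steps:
$I = -3$ ($I = \left(-1\right) 3 = -3$)
$2932 I = 2932 \left(-3\right) = -8796$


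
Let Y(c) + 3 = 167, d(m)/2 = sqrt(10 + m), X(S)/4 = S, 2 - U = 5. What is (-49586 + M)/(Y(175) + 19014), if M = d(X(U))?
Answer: -24793/9589 + I*sqrt(2)/9589 ≈ -2.5856 + 0.00014748*I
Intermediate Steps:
U = -3 (U = 2 - 1*5 = 2 - 5 = -3)
X(S) = 4*S
d(m) = 2*sqrt(10 + m)
M = 2*I*sqrt(2) (M = 2*sqrt(10 + 4*(-3)) = 2*sqrt(10 - 12) = 2*sqrt(-2) = 2*(I*sqrt(2)) = 2*I*sqrt(2) ≈ 2.8284*I)
Y(c) = 164 (Y(c) = -3 + 167 = 164)
(-49586 + M)/(Y(175) + 19014) = (-49586 + 2*I*sqrt(2))/(164 + 19014) = (-49586 + 2*I*sqrt(2))/19178 = (-49586 + 2*I*sqrt(2))*(1/19178) = -24793/9589 + I*sqrt(2)/9589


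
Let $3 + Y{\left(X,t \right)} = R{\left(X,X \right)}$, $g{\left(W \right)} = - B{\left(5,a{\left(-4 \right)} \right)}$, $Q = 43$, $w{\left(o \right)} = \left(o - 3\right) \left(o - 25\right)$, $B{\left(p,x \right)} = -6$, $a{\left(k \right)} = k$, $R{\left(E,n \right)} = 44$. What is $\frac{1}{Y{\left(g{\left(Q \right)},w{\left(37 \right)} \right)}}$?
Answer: $\frac{1}{41} \approx 0.02439$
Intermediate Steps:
$w{\left(o \right)} = \left(-25 + o\right) \left(-3 + o\right)$ ($w{\left(o \right)} = \left(-3 + o\right) \left(-25 + o\right) = \left(-25 + o\right) \left(-3 + o\right)$)
$g{\left(W \right)} = 6$ ($g{\left(W \right)} = \left(-1\right) \left(-6\right) = 6$)
$Y{\left(X,t \right)} = 41$ ($Y{\left(X,t \right)} = -3 + 44 = 41$)
$\frac{1}{Y{\left(g{\left(Q \right)},w{\left(37 \right)} \right)}} = \frac{1}{41}$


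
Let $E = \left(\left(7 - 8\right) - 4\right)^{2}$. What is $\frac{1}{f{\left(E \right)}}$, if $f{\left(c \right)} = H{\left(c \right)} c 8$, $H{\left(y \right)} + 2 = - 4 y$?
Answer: $- \frac{1}{20400} \approx -4.902 \cdot 10^{-5}$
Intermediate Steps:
$H{\left(y \right)} = -2 - 4 y$
$E = 25$ ($E = \left(\left(7 - 8\right) - 4\right)^{2} = \left(-1 - 4\right)^{2} = \left(-5\right)^{2} = 25$)
$f{\left(c \right)} = 8 c \left(-2 - 4 c\right)$ ($f{\left(c \right)} = \left(-2 - 4 c\right) c 8 = c \left(-2 - 4 c\right) 8 = 8 c \left(-2 - 4 c\right)$)
$\frac{1}{f{\left(E \right)}} = \frac{1}{\left(-16\right) 25 \left(1 + 2 \cdot 25\right)} = \frac{1}{\left(-16\right) 25 \left(1 + 50\right)} = \frac{1}{\left(-16\right) 25 \cdot 51} = \frac{1}{-20400} = - \frac{1}{20400}$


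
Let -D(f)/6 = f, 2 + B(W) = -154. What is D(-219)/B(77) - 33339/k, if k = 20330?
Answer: -1329771/132145 ≈ -10.063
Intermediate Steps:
B(W) = -156 (B(W) = -2 - 154 = -156)
D(f) = -6*f
D(-219)/B(77) - 33339/k = -6*(-219)/(-156) - 33339/20330 = 1314*(-1/156) - 33339*1/20330 = -219/26 - 33339/20330 = -1329771/132145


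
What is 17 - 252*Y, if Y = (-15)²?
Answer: -56683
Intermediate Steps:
Y = 225
17 - 252*Y = 17 - 252*225 = 17 - 56700 = -56683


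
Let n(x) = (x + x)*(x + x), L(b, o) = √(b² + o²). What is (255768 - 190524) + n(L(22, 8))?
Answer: 67436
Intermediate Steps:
n(x) = 4*x² (n(x) = (2*x)*(2*x) = 4*x²)
(255768 - 190524) + n(L(22, 8)) = (255768 - 190524) + 4*(√(22² + 8²))² = 65244 + 4*(√(484 + 64))² = 65244 + 4*(√548)² = 65244 + 4*(2*√137)² = 65244 + 4*548 = 65244 + 2192 = 67436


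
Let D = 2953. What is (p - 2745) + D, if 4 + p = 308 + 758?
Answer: 1270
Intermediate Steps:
p = 1062 (p = -4 + (308 + 758) = -4 + 1066 = 1062)
(p - 2745) + D = (1062 - 2745) + 2953 = -1683 + 2953 = 1270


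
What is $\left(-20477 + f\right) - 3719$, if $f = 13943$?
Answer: $-10253$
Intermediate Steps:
$\left(-20477 + f\right) - 3719 = \left(-20477 + 13943\right) - 3719 = -6534 - 3719 = -10253$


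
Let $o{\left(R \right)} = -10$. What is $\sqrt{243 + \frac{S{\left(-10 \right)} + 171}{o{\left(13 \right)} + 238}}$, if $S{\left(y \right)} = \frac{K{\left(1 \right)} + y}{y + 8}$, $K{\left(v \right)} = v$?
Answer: $\frac{3 \sqrt{156446}}{76} \approx 15.613$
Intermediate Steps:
$S{\left(y \right)} = \frac{1 + y}{8 + y}$ ($S{\left(y \right)} = \frac{1 + y}{y + 8} = \frac{1 + y}{8 + y}$)
$\sqrt{243 + \frac{S{\left(-10 \right)} + 171}{o{\left(13 \right)} + 238}} = \sqrt{243 + \frac{\frac{1 - 10}{8 - 10} + 171}{-10 + 238}} = \sqrt{243 + \frac{\frac{1}{-2} \left(-9\right) + 171}{228}} = \sqrt{243 + \left(\left(- \frac{1}{2}\right) \left(-9\right) + 171\right) \frac{1}{228}} = \sqrt{243 + \left(\frac{9}{2} + 171\right) \frac{1}{228}} = \sqrt{243 + \frac{351}{2} \cdot \frac{1}{228}} = \sqrt{243 + \frac{117}{152}} = \sqrt{\frac{37053}{152}} = \frac{3 \sqrt{156446}}{76}$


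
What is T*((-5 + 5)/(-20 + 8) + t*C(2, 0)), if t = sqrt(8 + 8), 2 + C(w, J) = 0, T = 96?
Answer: -768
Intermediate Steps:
C(w, J) = -2 (C(w, J) = -2 + 0 = -2)
t = 4 (t = sqrt(16) = 4)
T*((-5 + 5)/(-20 + 8) + t*C(2, 0)) = 96*((-5 + 5)/(-20 + 8) + 4*(-2)) = 96*(0/(-12) - 8) = 96*(0*(-1/12) - 8) = 96*(0 - 8) = 96*(-8) = -768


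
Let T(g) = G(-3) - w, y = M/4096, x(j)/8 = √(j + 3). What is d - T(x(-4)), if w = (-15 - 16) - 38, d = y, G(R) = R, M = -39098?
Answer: -154717/2048 ≈ -75.545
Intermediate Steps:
x(j) = 8*√(3 + j) (x(j) = 8*√(j + 3) = 8*√(3 + j))
y = -19549/2048 (y = -39098/4096 = -39098*1/4096 = -19549/2048 ≈ -9.5454)
d = -19549/2048 ≈ -9.5454
w = -69 (w = -31 - 38 = -69)
T(g) = 66 (T(g) = -3 - 1*(-69) = -3 + 69 = 66)
d - T(x(-4)) = -19549/2048 - 1*66 = -19549/2048 - 66 = -154717/2048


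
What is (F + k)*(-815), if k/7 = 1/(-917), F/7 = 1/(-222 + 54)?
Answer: 126325/3144 ≈ 40.180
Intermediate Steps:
F = -1/24 (F = 7/(-222 + 54) = 7/(-168) = 7*(-1/168) = -1/24 ≈ -0.041667)
k = -1/131 (k = 7/(-917) = 7*(-1/917) = -1/131 ≈ -0.0076336)
(F + k)*(-815) = (-1/24 - 1/131)*(-815) = -155/3144*(-815) = 126325/3144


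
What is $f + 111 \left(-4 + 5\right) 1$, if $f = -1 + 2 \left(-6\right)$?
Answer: $98$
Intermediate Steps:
$f = -13$ ($f = -1 - 12 = -13$)
$f + 111 \left(-4 + 5\right) 1 = -13 + 111 \left(-4 + 5\right) 1 = -13 + 111 \cdot 1 \cdot 1 = -13 + 111 \cdot 1 = -13 + 111 = 98$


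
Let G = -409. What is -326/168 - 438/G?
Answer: -29875/34356 ≈ -0.86957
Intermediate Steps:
-326/168 - 438/G = -326/168 - 438/(-409) = -326*1/168 - 438*(-1/409) = -163/84 + 438/409 = -29875/34356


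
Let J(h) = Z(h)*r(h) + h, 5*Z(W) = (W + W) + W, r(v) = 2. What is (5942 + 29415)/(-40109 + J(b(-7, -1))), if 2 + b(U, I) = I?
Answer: -25255/28654 ≈ -0.88138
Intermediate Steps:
b(U, I) = -2 + I
Z(W) = 3*W/5 (Z(W) = ((W + W) + W)/5 = (2*W + W)/5 = (3*W)/5 = 3*W/5)
J(h) = 11*h/5 (J(h) = (3*h/5)*2 + h = 6*h/5 + h = 11*h/5)
(5942 + 29415)/(-40109 + J(b(-7, -1))) = (5942 + 29415)/(-40109 + 11*(-2 - 1)/5) = 35357/(-40109 + (11/5)*(-3)) = 35357/(-40109 - 33/5) = 35357/(-200578/5) = 35357*(-5/200578) = -25255/28654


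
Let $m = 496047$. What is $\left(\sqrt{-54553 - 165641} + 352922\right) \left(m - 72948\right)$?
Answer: $149320945278 + 1269297 i \sqrt{24466} \approx 1.4932 \cdot 10^{11} + 1.9854 \cdot 10^{8} i$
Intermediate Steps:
$\left(\sqrt{-54553 - 165641} + 352922\right) \left(m - 72948\right) = \left(\sqrt{-54553 - 165641} + 352922\right) \left(496047 - 72948\right) = \left(\sqrt{-220194} + 352922\right) 423099 = \left(3 i \sqrt{24466} + 352922\right) 423099 = \left(352922 + 3 i \sqrt{24466}\right) 423099 = 149320945278 + 1269297 i \sqrt{24466}$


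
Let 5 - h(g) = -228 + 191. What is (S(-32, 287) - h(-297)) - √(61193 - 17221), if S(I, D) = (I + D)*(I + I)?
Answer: -16362 - 2*√10993 ≈ -16572.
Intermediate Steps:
h(g) = 42 (h(g) = 5 - (-228 + 191) = 5 - 1*(-37) = 5 + 37 = 42)
S(I, D) = 2*I*(D + I) (S(I, D) = (D + I)*(2*I) = 2*I*(D + I))
(S(-32, 287) - h(-297)) - √(61193 - 17221) = (2*(-32)*(287 - 32) - 1*42) - √(61193 - 17221) = (2*(-32)*255 - 42) - √43972 = (-16320 - 42) - 2*√10993 = -16362 - 2*√10993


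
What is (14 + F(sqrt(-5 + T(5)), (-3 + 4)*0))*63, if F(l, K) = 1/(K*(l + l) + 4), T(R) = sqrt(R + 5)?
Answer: 3591/4 ≈ 897.75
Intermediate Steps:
T(R) = sqrt(5 + R)
F(l, K) = 1/(4 + 2*K*l) (F(l, K) = 1/(K*(2*l) + 4) = 1/(2*K*l + 4) = 1/(4 + 2*K*l))
(14 + F(sqrt(-5 + T(5)), (-3 + 4)*0))*63 = (14 + 1/(2*(2 + ((-3 + 4)*0)*sqrt(-5 + sqrt(5 + 5)))))*63 = (14 + 1/(2*(2 + (1*0)*sqrt(-5 + sqrt(10)))))*63 = (14 + 1/(2*(2 + 0*sqrt(-5 + sqrt(10)))))*63 = (14 + 1/(2*(2 + 0)))*63 = (14 + (1/2)/2)*63 = (14 + (1/2)*(1/2))*63 = (14 + 1/4)*63 = (57/4)*63 = 3591/4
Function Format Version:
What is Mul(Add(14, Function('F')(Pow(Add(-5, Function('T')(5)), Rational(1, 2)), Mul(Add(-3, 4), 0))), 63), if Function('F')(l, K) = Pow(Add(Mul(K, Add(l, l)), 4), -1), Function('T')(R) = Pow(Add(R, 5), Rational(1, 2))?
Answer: Rational(3591, 4) ≈ 897.75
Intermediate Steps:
Function('T')(R) = Pow(Add(5, R), Rational(1, 2))
Function('F')(l, K) = Pow(Add(4, Mul(2, K, l)), -1) (Function('F')(l, K) = Pow(Add(Mul(K, Mul(2, l)), 4), -1) = Pow(Add(Mul(2, K, l), 4), -1) = Pow(Add(4, Mul(2, K, l)), -1))
Mul(Add(14, Function('F')(Pow(Add(-5, Function('T')(5)), Rational(1, 2)), Mul(Add(-3, 4), 0))), 63) = Mul(Add(14, Mul(Rational(1, 2), Pow(Add(2, Mul(Mul(Add(-3, 4), 0), Pow(Add(-5, Pow(Add(5, 5), Rational(1, 2))), Rational(1, 2)))), -1))), 63) = Mul(Add(14, Mul(Rational(1, 2), Pow(Add(2, Mul(Mul(1, 0), Pow(Add(-5, Pow(10, Rational(1, 2))), Rational(1, 2)))), -1))), 63) = Mul(Add(14, Mul(Rational(1, 2), Pow(Add(2, Mul(0, Pow(Add(-5, Pow(10, Rational(1, 2))), Rational(1, 2)))), -1))), 63) = Mul(Add(14, Mul(Rational(1, 2), Pow(Add(2, 0), -1))), 63) = Mul(Add(14, Mul(Rational(1, 2), Pow(2, -1))), 63) = Mul(Add(14, Mul(Rational(1, 2), Rational(1, 2))), 63) = Mul(Add(14, Rational(1, 4)), 63) = Mul(Rational(57, 4), 63) = Rational(3591, 4)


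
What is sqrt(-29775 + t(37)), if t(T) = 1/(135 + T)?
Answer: I*sqrt(220215857)/86 ≈ 172.55*I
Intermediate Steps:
sqrt(-29775 + t(37)) = sqrt(-29775 + 1/(135 + 37)) = sqrt(-29775 + 1/172) = sqrt(-5121299/172) = I*sqrt(220215857)/86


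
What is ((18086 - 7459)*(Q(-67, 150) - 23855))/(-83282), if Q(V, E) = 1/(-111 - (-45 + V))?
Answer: 126748229/41641 ≈ 3043.8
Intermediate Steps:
Q(V, E) = 1/(-66 - V) (Q(V, E) = 1/(-111 + (45 - V)) = 1/(-66 - V))
((18086 - 7459)*(Q(-67, 150) - 23855))/(-83282) = ((18086 - 7459)*(-1/(66 - 67) - 23855))/(-83282) = (10627*(-1/(-1) - 23855))*(-1/83282) = (10627*(-1*(-1) - 23855))*(-1/83282) = (10627*(1 - 23855))*(-1/83282) = (10627*(-23854))*(-1/83282) = -253496458*(-1/83282) = 126748229/41641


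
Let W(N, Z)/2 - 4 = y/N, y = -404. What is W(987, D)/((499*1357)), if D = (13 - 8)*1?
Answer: 7088/668340141 ≈ 1.0605e-5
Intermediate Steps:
D = 5 (D = 5*1 = 5)
W(N, Z) = 8 - 808/N (W(N, Z) = 8 + 2*(-404/N) = 8 - 808/N)
W(987, D)/((499*1357)) = (8 - 808/987)/((499*1357)) = (8 - 808*1/987)/677143 = (8 - 808/987)*(1/677143) = (7088/987)*(1/677143) = 7088/668340141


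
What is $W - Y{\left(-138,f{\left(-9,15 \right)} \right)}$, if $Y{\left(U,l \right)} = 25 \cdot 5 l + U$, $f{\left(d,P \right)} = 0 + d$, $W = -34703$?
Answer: $-33440$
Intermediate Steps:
$f{\left(d,P \right)} = d$
$Y{\left(U,l \right)} = U + 125 l$ ($Y{\left(U,l \right)} = 125 l + U = U + 125 l$)
$W - Y{\left(-138,f{\left(-9,15 \right)} \right)} = -34703 - \left(-138 + 125 \left(-9\right)\right) = -34703 - \left(-138 - 1125\right) = -34703 - -1263 = -34703 + 1263 = -33440$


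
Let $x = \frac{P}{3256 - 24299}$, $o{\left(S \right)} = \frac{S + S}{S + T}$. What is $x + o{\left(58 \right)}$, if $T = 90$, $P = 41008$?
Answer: $- \frac{82459}{70781} \approx -1.165$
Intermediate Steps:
$o{\left(S \right)} = \frac{2 S}{90 + S}$ ($o{\left(S \right)} = \frac{S + S}{S + 90} = \frac{2 S}{90 + S}$)
$x = - \frac{3728}{1913}$ ($x = \frac{41008}{3256 - 24299} = \frac{41008}{-21043} = 41008 \left(- \frac{1}{21043}\right) = - \frac{3728}{1913} \approx -1.9488$)
$x + o{\left(58 \right)} = - \frac{3728}{1913} + 2 \cdot 58 \frac{1}{90 + 58} = - \frac{3728}{1913} + 2 \cdot 58 \cdot \frac{1}{148} = - \frac{3728}{1913} + \frac{29}{37} = - \frac{82459}{70781}$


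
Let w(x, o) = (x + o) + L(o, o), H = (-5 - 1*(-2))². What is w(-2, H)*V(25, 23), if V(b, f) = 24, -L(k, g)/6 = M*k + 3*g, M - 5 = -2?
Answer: -7608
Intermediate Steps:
M = 3 (M = 5 - 2 = 3)
L(k, g) = -18*g - 18*k (L(k, g) = -6*(3*k + 3*g) = -6*(3*g + 3*k) = -18*g - 18*k)
H = 9 (H = (-5 + 2)² = (-3)² = 9)
w(x, o) = x - 35*o (w(x, o) = (x + o) + (-18*o - 18*o) = (o + x) - 36*o = x - 35*o)
w(-2, H)*V(25, 23) = (-2 - 35*9)*24 = (-2 - 315)*24 = -317*24 = -7608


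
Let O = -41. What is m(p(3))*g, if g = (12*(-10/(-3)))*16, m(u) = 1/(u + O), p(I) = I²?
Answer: -20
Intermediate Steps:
m(u) = 1/(-41 + u) (m(u) = 1/(u - 41) = 1/(-41 + u))
g = 640 (g = (12*(-10*(-⅓)))*16 = (12*(10/3))*16 = 40*16 = 640)
m(p(3))*g = 640/(-41 + 3²) = 640/(-41 + 9) = 640/(-32) = -1/32*640 = -20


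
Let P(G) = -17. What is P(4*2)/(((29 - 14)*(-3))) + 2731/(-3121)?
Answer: -69838/140445 ≈ -0.49726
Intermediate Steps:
P(4*2)/(((29 - 14)*(-3))) + 2731/(-3121) = -17*(-1/(3*(29 - 14))) + 2731/(-3121) = -17/(15*(-3)) + 2731*(-1/3121) = -17/(-45) - 2731/3121 = -17*(-1/45) - 2731/3121 = 17/45 - 2731/3121 = -69838/140445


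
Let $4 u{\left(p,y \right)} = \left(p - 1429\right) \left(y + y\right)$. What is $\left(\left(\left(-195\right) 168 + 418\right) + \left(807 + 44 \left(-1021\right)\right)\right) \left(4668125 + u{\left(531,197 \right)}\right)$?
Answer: $-350157141448$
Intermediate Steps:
$u{\left(p,y \right)} = \frac{y \left(-1429 + p\right)}{2}$ ($u{\left(p,y \right)} = \frac{\left(p - 1429\right) \left(y + y\right)}{4} = \frac{\left(-1429 + p\right) 2 y}{4} = \frac{2 y \left(-1429 + p\right)}{4} = \frac{y \left(-1429 + p\right)}{2}$)
$\left(\left(\left(-195\right) 168 + 418\right) + \left(807 + 44 \left(-1021\right)\right)\right) \left(4668125 + u{\left(531,197 \right)}\right) = \left(\left(\left(-195\right) 168 + 418\right) + \left(807 + 44 \left(-1021\right)\right)\right) \left(4668125 + \frac{1}{2} \cdot 197 \left(-1429 + 531\right)\right) = \left(\left(-32760 + 418\right) + \left(807 - 44924\right)\right) \left(4668125 + \frac{1}{2} \cdot 197 \left(-898\right)\right) = \left(-32342 - 44117\right) \left(4668125 - 88453\right) = \left(-76459\right) 4579672 = -350157141448$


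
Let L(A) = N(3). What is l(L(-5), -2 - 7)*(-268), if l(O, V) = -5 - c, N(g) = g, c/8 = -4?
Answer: -7236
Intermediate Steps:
c = -32 (c = 8*(-4) = -32)
L(A) = 3
l(O, V) = 27 (l(O, V) = -5 - 1*(-32) = -5 + 32 = 27)
l(L(-5), -2 - 7)*(-268) = 27*(-268) = -7236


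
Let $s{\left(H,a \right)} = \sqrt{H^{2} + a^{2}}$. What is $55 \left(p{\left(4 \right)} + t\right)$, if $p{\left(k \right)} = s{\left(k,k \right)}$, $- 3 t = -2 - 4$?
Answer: $110 + 220 \sqrt{2} \approx 421.13$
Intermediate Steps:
$t = 2$ ($t = - \frac{-2 - 4}{3} = \left(- \frac{1}{3}\right) \left(-6\right) = 2$)
$p{\left(k \right)} = \sqrt{2} \sqrt{k^{2}}$ ($p{\left(k \right)} = \sqrt{k^{2} + k^{2}} = \sqrt{2 k^{2}} = \sqrt{2} \sqrt{k^{2}}$)
$55 \left(p{\left(4 \right)} + t\right) = 55 \left(\sqrt{2} \sqrt{4^{2}} + 2\right) = 55 \left(\sqrt{2} \sqrt{16} + 2\right) = 55 \left(\sqrt{2} \cdot 4 + 2\right) = 55 \left(4 \sqrt{2} + 2\right) = 55 \left(2 + 4 \sqrt{2}\right) = 110 + 220 \sqrt{2}$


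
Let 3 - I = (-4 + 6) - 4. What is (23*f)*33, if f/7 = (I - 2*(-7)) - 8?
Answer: 58443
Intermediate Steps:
I = 5 (I = 3 - ((-4 + 6) - 4) = 3 - (2 - 4) = 3 - 1*(-2) = 3 + 2 = 5)
f = 77 (f = 7*((5 - 2*(-7)) - 8) = 7*((5 + 14) - 8) = 7*(19 - 8) = 7*11 = 77)
(23*f)*33 = (23*77)*33 = 1771*33 = 58443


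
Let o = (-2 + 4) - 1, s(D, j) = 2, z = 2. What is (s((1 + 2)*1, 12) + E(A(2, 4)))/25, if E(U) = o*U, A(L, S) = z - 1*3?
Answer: 1/25 ≈ 0.040000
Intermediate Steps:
o = 1 (o = 2 - 1 = 1)
A(L, S) = -1 (A(L, S) = 2 - 1*3 = 2 - 3 = -1)
E(U) = U (E(U) = 1*U = U)
(s((1 + 2)*1, 12) + E(A(2, 4)))/25 = (2 - 1)/25 = 1*(1/25) = 1/25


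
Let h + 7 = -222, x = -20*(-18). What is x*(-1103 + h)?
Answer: -479520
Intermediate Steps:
x = 360
h = -229 (h = -7 - 222 = -229)
x*(-1103 + h) = 360*(-1103 - 229) = 360*(-1332) = -479520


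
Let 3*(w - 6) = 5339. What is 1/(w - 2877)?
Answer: -3/3274 ≈ -0.00091631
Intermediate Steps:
w = 5357/3 (w = 6 + (⅓)*5339 = 6 + 5339/3 = 5357/3 ≈ 1785.7)
1/(w - 2877) = 1/(5357/3 - 2877) = 1/(-3274/3) = -3/3274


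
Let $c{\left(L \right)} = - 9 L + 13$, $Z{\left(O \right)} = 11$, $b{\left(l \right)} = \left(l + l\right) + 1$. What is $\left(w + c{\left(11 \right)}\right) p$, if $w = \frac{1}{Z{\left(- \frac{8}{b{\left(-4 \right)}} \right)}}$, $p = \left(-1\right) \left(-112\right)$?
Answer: $- \frac{105840}{11} \approx -9621.8$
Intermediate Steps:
$p = 112$
$b{\left(l \right)} = 1 + 2 l$ ($b{\left(l \right)} = 2 l + 1 = 1 + 2 l$)
$c{\left(L \right)} = 13 - 9 L$
$w = \frac{1}{11} \approx 0.090909$
$\left(w + c{\left(11 \right)}\right) p = \left(\frac{1}{11} + \left(13 - 99\right)\right) 112 = \left(\frac{1}{11} - 86\right) 112 = \left(- \frac{945}{11}\right) 112 = - \frac{105840}{11}$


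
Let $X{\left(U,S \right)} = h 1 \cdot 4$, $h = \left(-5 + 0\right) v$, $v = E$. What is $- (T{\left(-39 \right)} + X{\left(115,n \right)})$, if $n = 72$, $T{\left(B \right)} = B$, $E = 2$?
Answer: $79$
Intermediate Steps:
$v = 2$
$h = -10$ ($h = \left(-5 + 0\right) 2 = \left(-5\right) 2 = -10$)
$X{\left(U,S \right)} = -40$ ($X{\left(U,S \right)} = \left(-10\right) 1 \cdot 4 = \left(-10\right) 4 = -40$)
$- (T{\left(-39 \right)} + X{\left(115,n \right)}) = - (-39 - 40) = \left(-1\right) \left(-79\right) = 79$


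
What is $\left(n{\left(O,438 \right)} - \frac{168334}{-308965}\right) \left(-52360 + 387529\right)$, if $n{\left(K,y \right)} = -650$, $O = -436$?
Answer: $- \frac{67254648216804}{308965} \approx -2.1768 \cdot 10^{8}$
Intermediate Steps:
$\left(n{\left(O,438 \right)} - \frac{168334}{-308965}\right) \left(-52360 + 387529\right) = \left(-650 - \frac{168334}{-308965}\right) \left(-52360 + 387529\right) = \left(-650 - - \frac{168334}{308965}\right) 335169 = \left(-650 + \frac{168334}{308965}\right) 335169 = \left(- \frac{200658916}{308965}\right) 335169 = - \frac{67254648216804}{308965}$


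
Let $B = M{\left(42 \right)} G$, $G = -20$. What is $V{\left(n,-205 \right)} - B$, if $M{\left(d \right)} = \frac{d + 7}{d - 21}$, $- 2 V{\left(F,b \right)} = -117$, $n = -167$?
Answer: $\frac{631}{6} \approx 105.17$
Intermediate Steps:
$V{\left(F,b \right)} = \frac{117}{2}$ ($V{\left(F,b \right)} = \left(- \frac{1}{2}\right) \left(-117\right) = \frac{117}{2}$)
$M{\left(d \right)} = \frac{7 + d}{-21 + d}$
$B = - \frac{140}{3}$ ($B = \frac{7 + 42}{-21 + 42} \left(-20\right) = \frac{1}{21} \cdot 49 \left(-20\right) = \frac{7}{3} \left(-20\right) = - \frac{140}{3} \approx -46.667$)
$V{\left(n,-205 \right)} - B = \frac{117}{2} - - \frac{140}{3} = \frac{117}{2} + \frac{140}{3} = \frac{631}{6}$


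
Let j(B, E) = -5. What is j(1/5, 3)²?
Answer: 25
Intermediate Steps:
j(1/5, 3)² = (-5)² = 25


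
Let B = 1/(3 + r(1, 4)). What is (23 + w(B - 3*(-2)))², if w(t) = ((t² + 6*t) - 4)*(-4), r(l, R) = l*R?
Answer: 161518681/2401 ≈ 67271.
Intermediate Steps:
r(l, R) = R*l
B = ⅐ (B = 1/(3 + 4*1) = 1/(3 + 4) = 1/7 = ⅐ ≈ 0.14286)
w(t) = 16 - 24*t - 4*t² (w(t) = (-4 + t² + 6*t)*(-4) = 16 - 24*t - 4*t²)
(23 + w(B - 3*(-2)))² = (23 + (16 - 24*(⅐ - 3*(-2)) - 4*(⅐ - 3*(-2))²))² = (23 + (16 - 24*(⅐ + 6) - 4*(⅐ + 6)²))² = (23 + (16 - 24*43/7 - 4*(43/7)²))² = (23 + (16 - 1032/7 - 4*1849/49))² = (23 + (16 - 1032/7 - 7396/49))² = (23 - 13836/49)² = (-12709/49)² = 161518681/2401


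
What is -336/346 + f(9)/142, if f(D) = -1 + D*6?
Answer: -14687/24566 ≈ -0.59786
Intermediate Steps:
f(D) = -1 + 6*D
-336/346 + f(9)/142 = -336/346 + (-1 + 6*9)/142 = -336*1/346 + (-1 + 54)*(1/142) = -168/173 + 53*(1/142) = -168/173 + 53/142 = -14687/24566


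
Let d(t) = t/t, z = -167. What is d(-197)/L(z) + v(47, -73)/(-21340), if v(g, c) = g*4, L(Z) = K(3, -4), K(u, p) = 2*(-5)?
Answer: -1161/10670 ≈ -0.10881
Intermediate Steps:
K(u, p) = -10
d(t) = 1
L(Z) = -10
v(g, c) = 4*g
d(-197)/L(z) + v(47, -73)/(-21340) = 1/(-10) + (4*47)/(-21340) = 1*(-⅒) + 188*(-1/21340) = -⅒ - 47/5335 = -1161/10670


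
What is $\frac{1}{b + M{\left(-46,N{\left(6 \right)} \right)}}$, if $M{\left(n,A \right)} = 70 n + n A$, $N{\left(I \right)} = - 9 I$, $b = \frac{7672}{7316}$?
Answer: $- \frac{1829}{1344226} \approx -0.0013606$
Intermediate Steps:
$b = \frac{1918}{1829}$ ($b = 7672 \cdot \frac{1}{7316} = \frac{1918}{1829} \approx 1.0487$)
$M{\left(n,A \right)} = 70 n + A n$
$\frac{1}{b + M{\left(-46,N{\left(6 \right)} \right)}} = \frac{1}{\frac{1918}{1829} - 46 \left(70 - 54\right)} = \frac{1}{\frac{1918}{1829} - 736} = \frac{1}{- \frac{1344226}{1829}} = - \frac{1829}{1344226}$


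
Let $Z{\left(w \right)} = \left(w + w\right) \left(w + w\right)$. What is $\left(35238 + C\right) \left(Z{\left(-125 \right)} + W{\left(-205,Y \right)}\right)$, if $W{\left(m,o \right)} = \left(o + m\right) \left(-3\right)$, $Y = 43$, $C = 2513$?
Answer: $2377784486$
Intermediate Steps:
$Z{\left(w \right)} = 4 w^{2}$ ($Z{\left(w \right)} = 2 w 2 w = 4 w^{2}$)
$W{\left(m,o \right)} = - 3 m - 3 o$ ($W{\left(m,o \right)} = \left(m + o\right) \left(-3\right) = - 3 m - 3 o$)
$\left(35238 + C\right) \left(Z{\left(-125 \right)} + W{\left(-205,Y \right)}\right) = \left(35238 + 2513\right) \left(4 \left(-125\right)^{2} - -486\right) = 37751 \left(4 \cdot 15625 + \left(615 - 129\right)\right) = 37751 \left(62500 + 486\right) = 37751 \cdot 62986 = 2377784486$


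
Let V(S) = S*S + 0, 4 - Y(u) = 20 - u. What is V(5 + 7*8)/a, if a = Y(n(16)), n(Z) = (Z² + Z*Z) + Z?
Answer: 3721/512 ≈ 7.2676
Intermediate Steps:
n(Z) = Z + 2*Z² (n(Z) = (Z² + Z²) + Z = 2*Z² + Z = Z + 2*Z²)
Y(u) = -16 + u (Y(u) = 4 - (20 - u) = 4 + (-20 + u) = -16 + u)
V(S) = S² (V(S) = S² + 0 = S²)
a = 512 (a = -16 + 16*(1 + 2*16) = -16 + 16*(1 + 32) = -16 + 16*33 = -16 + 528 = 512)
V(5 + 7*8)/a = (5 + 7*8)²/512 = (5 + 56)²*(1/512) = 61²*(1/512) = 3721*(1/512) = 3721/512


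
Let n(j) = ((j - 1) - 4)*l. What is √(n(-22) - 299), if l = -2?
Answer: 7*I*√5 ≈ 15.652*I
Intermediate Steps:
n(j) = 10 - 2*j (n(j) = ((j - 1) - 4)*(-2) = ((-1 + j) - 4)*(-2) = (-5 + j)*(-2) = 10 - 2*j)
√(n(-22) - 299) = √((10 - 2*(-22)) - 299) = √((10 + 44) - 299) = √(54 - 299) = √(-245) = 7*I*√5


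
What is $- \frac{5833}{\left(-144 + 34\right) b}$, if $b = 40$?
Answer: $\frac{5833}{4400} \approx 1.3257$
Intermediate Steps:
$- \frac{5833}{\left(-144 + 34\right) b} = - \frac{5833}{\left(-144 + 34\right) 40} = - \frac{5833}{\left(-110\right) 40} = - \frac{5833}{-4400} = \left(-5833\right) \left(- \frac{1}{4400}\right) = \frac{5833}{4400}$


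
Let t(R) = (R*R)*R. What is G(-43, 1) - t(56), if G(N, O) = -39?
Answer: -175655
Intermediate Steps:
t(R) = R³ (t(R) = R²*R = R³)
G(-43, 1) - t(56) = -39 - 1*56³ = -39 - 1*175616 = -39 - 175616 = -175655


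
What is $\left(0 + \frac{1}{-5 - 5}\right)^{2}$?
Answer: $\frac{1}{100} \approx 0.01$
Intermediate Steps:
$\left(0 + \frac{1}{-5 - 5}\right)^{2} = \left(0 + \frac{1}{-10}\right)^{2} = \left(0 - \frac{1}{10}\right)^{2} = \left(- \frac{1}{10}\right)^{2} = \frac{1}{100}$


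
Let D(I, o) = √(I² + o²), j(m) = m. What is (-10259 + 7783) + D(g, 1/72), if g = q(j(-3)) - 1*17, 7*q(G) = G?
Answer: -2476 + √77158705/504 ≈ -2458.6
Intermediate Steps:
q(G) = G/7
g = -122/7 (g = (⅐)*(-3) - 1*17 = -3/7 - 17 = -122/7 ≈ -17.429)
(-10259 + 7783) + D(g, 1/72) = (-10259 + 7783) + √((-122/7)² + (1/72)²) = -2476 + √(14884/49 + (1/72)²) = -2476 + √(14884/49 + 1/5184) = -2476 + √(77158705/254016) = -2476 + √77158705/504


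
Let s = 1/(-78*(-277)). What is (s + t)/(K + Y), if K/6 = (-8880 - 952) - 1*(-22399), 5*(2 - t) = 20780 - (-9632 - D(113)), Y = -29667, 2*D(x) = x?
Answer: -329043173/2470376025 ≈ -0.13320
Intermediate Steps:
D(x) = x/2
s = 1/21606 ≈ 4.6283e-5
t = -60917/10 (t = 2 - (20780 - (-9632 - 113/2))/5 = 2 - (20780 - 1*(-19377/2))/5 = 2 - (20780 + 19377/2)/5 = 2 - ⅕*60937/2 = 2 - 60937/10 = -60917/10 ≈ -6091.7)
K = 75402 (K = 6*((-8880 - 952) - 1*(-22399)) = 6*(-9832 + 22399) = 6*12567 = 75402)
(s + t)/(K + Y) = (1/21606 - 60917/10)/(75402 - 29667) = -329043173/54015/45735 = -329043173/54015*1/45735 = -329043173/2470376025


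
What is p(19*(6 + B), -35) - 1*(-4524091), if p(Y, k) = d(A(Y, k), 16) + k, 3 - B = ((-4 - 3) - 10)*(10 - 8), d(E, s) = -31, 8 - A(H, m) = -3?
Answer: 4524025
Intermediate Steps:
A(H, m) = 11 (A(H, m) = 8 - 1*(-3) = 8 + 3 = 11)
B = 37 (B = 3 - ((-4 - 3) - 10)*(10 - 8) = 3 - (-7 - 10)*2 = 3 - (-17)*2 = 3 - 1*(-34) = 3 + 34 = 37)
p(Y, k) = -31 + k
p(19*(6 + B), -35) - 1*(-4524091) = (-31 - 35) - 1*(-4524091) = -66 + 4524091 = 4524025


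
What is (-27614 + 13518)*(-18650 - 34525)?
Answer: 749554800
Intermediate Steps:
(-27614 + 13518)*(-18650 - 34525) = -14096*(-53175) = 749554800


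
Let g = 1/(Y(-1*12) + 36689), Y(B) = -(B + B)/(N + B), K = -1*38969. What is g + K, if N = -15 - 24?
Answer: -24305160128/623705 ≈ -38969.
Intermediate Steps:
N = -39
K = -38969
Y(B) = -2*B/(-39 + B) (Y(B) = -(B + B)/(-39 + B) = -2*B/(-39 + B))
g = 17/623705 (g = 1/(-2*(-1*12)/(-39 - 1*12) + 36689) = 1/(-2*(-12)/(-39 - 12) + 36689) = 1/(-2*(-12)/(-51) + 36689) = 1/(-2*(-12)*(-1/51) + 36689) = 1/(-8/17 + 36689) = 1/(623705/17) = 17/623705 ≈ 2.7256e-5)
g + K = 17/623705 - 38969 = -24305160128/623705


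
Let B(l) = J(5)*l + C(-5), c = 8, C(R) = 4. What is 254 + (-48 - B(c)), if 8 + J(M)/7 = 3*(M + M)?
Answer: -1030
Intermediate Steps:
J(M) = -56 + 42*M (J(M) = -56 + 7*(3*(M + M)) = -56 + 7*(3*(2*M)) = -56 + 7*(6*M) = -56 + 42*M)
B(l) = 4 + 154*l (B(l) = (-56 + 42*5)*l + 4 = (-56 + 210)*l + 4 = 154*l + 4 = 4 + 154*l)
254 + (-48 - B(c)) = 254 + (-48 - (4 + 154*8)) = 254 + (-48 - (4 + 1232)) = 254 + (-48 - 1*1236) = 254 + (-48 - 1236) = 254 - 1284 = -1030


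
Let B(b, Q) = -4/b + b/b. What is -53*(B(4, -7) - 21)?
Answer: 1113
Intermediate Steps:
B(b, Q) = 1 - 4/b (B(b, Q) = -4/b + 1 = 1 - 4/b)
-53*(B(4, -7) - 21) = -53*((-4 + 4)/4 - 21) = -53*((¼)*0 - 21) = -53*(0 - 21) = -53*(-21) = 1113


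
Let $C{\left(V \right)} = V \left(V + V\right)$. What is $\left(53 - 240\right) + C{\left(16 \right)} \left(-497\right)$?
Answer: $-254651$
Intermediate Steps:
$C{\left(V \right)} = 2 V^{2}$ ($C{\left(V \right)} = V 2 V = 2 V^{2}$)
$\left(53 - 240\right) + C{\left(16 \right)} \left(-497\right) = \left(53 - 240\right) + 2 \cdot 16^{2} \left(-497\right) = \left(53 - 240\right) + 2 \cdot 256 \left(-497\right) = -187 + 512 \left(-497\right) = -187 - 254464 = -254651$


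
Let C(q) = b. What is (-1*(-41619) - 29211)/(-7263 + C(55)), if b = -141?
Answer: -1034/617 ≈ -1.6758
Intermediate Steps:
C(q) = -141
(-1*(-41619) - 29211)/(-7263 + C(55)) = (-1*(-41619) - 29211)/(-7263 - 141) = (41619 - 29211)/(-7404) = 12408*(-1/7404) = -1034/617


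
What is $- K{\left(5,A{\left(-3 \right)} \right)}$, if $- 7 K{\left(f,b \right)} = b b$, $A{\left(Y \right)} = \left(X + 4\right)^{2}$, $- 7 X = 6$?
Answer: $\frac{234256}{16807} \approx 13.938$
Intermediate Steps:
$X = - \frac{6}{7}$ ($X = \left(- \frac{1}{7}\right) 6 = - \frac{6}{7} \approx -0.85714$)
$A{\left(Y \right)} = \frac{484}{49}$ ($A{\left(Y \right)} = \left(- \frac{6}{7} + 4\right)^{2} = \left(\frac{22}{7}\right)^{2} = \frac{484}{49}$)
$K{\left(f,b \right)} = - \frac{b^{2}}{7}$ ($K{\left(f,b \right)} = - \frac{b b}{7} = - \frac{b^{2}}{7}$)
$- K{\left(5,A{\left(-3 \right)} \right)} = - \frac{\left(-1\right) \left(\frac{484}{49}\right)^{2}}{7} = - \frac{\left(-1\right) 234256}{7 \cdot 2401} = \left(-1\right) \left(- \frac{234256}{16807}\right) = \frac{234256}{16807}$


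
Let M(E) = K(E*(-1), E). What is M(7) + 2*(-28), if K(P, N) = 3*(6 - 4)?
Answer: -50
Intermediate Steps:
K(P, N) = 6 (K(P, N) = 3*2 = 6)
M(E) = 6
M(7) + 2*(-28) = 6 + 2*(-28) = 6 - 56 = -50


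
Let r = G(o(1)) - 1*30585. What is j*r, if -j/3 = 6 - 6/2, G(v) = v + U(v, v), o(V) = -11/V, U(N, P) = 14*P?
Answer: 276750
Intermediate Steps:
G(v) = 15*v (G(v) = v + 14*v = 15*v)
r = -30750 (r = 15*(-11/1) - 1*30585 = 15*(-11*1) - 30585 = 15*(-11) - 30585 = -165 - 30585 = -30750)
j = -9 (j = -3*(6 - 6/2) = -3*(6 - 1*3) = -3*(6 - 3) = -3*3 = -9)
j*r = -9*(-30750) = 276750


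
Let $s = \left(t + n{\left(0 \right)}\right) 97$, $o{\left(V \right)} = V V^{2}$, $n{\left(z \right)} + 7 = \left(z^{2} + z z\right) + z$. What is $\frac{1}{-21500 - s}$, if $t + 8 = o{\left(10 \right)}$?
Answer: $- \frac{1}{117045} \approx -8.5437 \cdot 10^{-6}$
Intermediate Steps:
$n{\left(z \right)} = -7 + z + 2 z^{2}$ ($n{\left(z \right)} = -7 + \left(\left(z^{2} + z z\right) + z\right) = -7 + \left(\left(z^{2} + z^{2}\right) + z\right) = -7 + \left(2 z^{2} + z\right) = -7 + \left(z + 2 z^{2}\right) = -7 + z + 2 z^{2}$)
$o{\left(V \right)} = V^{3}$
$t = 992$ ($t = -8 + 10^{3} = -8 + 1000 = 992$)
$s = 95545$ ($s = \left(992 + \left(-7 + 0 + 2 \cdot 0^{2}\right)\right) 97 = \left(992 + \left(-7 + 0 + 2 \cdot 0\right)\right) 97 = \left(992 + \left(-7 + 0 + 0\right)\right) 97 = \left(992 - 7\right) 97 = 985 \cdot 97 = 95545$)
$\frac{1}{-21500 - s} = \frac{1}{-21500 - 95545} = \frac{1}{-117045} = - \frac{1}{117045}$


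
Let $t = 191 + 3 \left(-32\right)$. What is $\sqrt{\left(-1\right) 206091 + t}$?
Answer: $14 i \sqrt{1051} \approx 453.87 i$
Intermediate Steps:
$t = 95$ ($t = 191 - 96 = 95$)
$\sqrt{\left(-1\right) 206091 + t} = \sqrt{\left(-1\right) 206091 + 95} = \sqrt{-206091 + 95} = \sqrt{-205996} = 14 i \sqrt{1051}$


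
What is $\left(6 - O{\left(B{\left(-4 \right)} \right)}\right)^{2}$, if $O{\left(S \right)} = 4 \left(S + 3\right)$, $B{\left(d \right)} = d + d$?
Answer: $676$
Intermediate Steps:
$B{\left(d \right)} = 2 d$
$O{\left(S \right)} = 12 + 4 S$ ($O{\left(S \right)} = 4 \left(3 + S\right) = 12 + 4 S$)
$\left(6 - O{\left(B{\left(-4 \right)} \right)}\right)^{2} = \left(6 - \left(12 + 4 \cdot 2 \left(-4\right)\right)\right)^{2} = \left(6 - \left(12 + 4 \left(-8\right)\right)\right)^{2} = \left(6 - \left(12 - 32\right)\right)^{2} = \left(6 - -20\right)^{2} = \left(6 + 20\right)^{2} = 26^{2} = 676$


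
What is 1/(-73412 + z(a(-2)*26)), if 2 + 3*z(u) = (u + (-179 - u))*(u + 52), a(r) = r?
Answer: -3/220238 ≈ -1.3622e-5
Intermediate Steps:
z(u) = -9310/3 - 179*u/3 (z(u) = -⅔ + ((u + (-179 - u))*(u + 52))/3 = -⅔ + (-179*(52 + u))/3 = -⅔ + (-9308 - 179*u)/3 = -⅔ + (-9308/3 - 179*u/3) = -9310/3 - 179*u/3)
1/(-73412 + z(a(-2)*26)) = 1/(-73412 + (-9310/3 - (-358)*26/3)) = 1/(-73412 + (-9310/3 - 179/3*(-52))) = 1/(-73412 + (-9310/3 + 9308/3)) = 1/(-73412 - ⅔) = 1/(-220238/3) = -3/220238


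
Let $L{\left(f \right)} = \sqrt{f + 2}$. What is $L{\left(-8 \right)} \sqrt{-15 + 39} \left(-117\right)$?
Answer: $- 1404 i \approx - 1404.0 i$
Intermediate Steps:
$L{\left(f \right)} = \sqrt{2 + f}$
$L{\left(-8 \right)} \sqrt{-15 + 39} \left(-117\right) = \sqrt{2 - 8} \sqrt{-15 + 39} \left(-117\right) = \sqrt{-6} \sqrt{24} \left(-117\right) = i \sqrt{6} \cdot 2 \sqrt{6} \left(-117\right) = 12 i \left(-117\right) = - 1404 i$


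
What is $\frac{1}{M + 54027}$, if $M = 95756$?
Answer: $\frac{1}{149783} \approx 6.6763 \cdot 10^{-6}$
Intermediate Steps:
$\frac{1}{M + 54027} = \frac{1}{95756 + 54027} = \frac{1}{149783}$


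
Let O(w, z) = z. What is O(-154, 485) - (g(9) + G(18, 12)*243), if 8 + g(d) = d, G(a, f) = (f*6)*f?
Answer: -209468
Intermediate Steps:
G(a, f) = 6*f² (G(a, f) = (6*f)*f = 6*f²)
g(d) = -8 + d
O(-154, 485) - (g(9) + G(18, 12)*243) = 485 - ((-8 + 9) + (6*12²)*243) = 485 - (1 + (6*144)*243) = 485 - (1 + 864*243) = 485 - (1 + 209952) = 485 - 1*209953 = 485 - 209953 = -209468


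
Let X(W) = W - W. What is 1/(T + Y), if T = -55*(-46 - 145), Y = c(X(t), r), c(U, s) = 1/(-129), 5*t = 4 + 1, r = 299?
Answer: 129/1355144 ≈ 9.5193e-5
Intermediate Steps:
t = 1 (t = (4 + 1)/5 = (1/5)*5 = 1)
X(W) = 0
c(U, s) = -1/129
Y = -1/129 ≈ -0.0077519
T = 10505 (T = -55*(-191) = 10505)
1/(T + Y) = 1/(10505 - 1/129) = 1/(1355144/129) = 129/1355144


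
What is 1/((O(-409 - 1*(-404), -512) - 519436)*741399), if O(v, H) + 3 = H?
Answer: -1/385491151449 ≈ -2.5941e-12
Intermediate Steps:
O(v, H) = -3 + H
1/((O(-409 - 1*(-404), -512) - 519436)*741399) = 1/((-3 - 512) - 519436*741399) = (1/741399)/(-515 - 519436) = (1/741399)/(-519951) = -1/519951*1/741399 = -1/385491151449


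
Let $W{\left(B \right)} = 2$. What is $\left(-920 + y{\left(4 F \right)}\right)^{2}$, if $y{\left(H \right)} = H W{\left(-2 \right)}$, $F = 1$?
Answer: $831744$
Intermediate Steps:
$y{\left(H \right)} = 2 H$ ($y{\left(H \right)} = H 2 = 2 H$)
$\left(-920 + y{\left(4 F \right)}\right)^{2} = \left(-920 + 2 \cdot 4 \cdot 1\right)^{2} = \left(-920 + 2 \cdot 4\right)^{2} = \left(-920 + 8\right)^{2} = \left(-912\right)^{2} = 831744$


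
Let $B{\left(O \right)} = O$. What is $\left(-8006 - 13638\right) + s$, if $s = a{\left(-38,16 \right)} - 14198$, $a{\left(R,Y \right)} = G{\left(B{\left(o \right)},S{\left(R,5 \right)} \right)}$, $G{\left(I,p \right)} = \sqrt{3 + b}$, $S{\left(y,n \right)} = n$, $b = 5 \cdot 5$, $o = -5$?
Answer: $-35842 + 2 \sqrt{7} \approx -35837.0$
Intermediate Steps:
$b = 25$
$G{\left(I,p \right)} = 2 \sqrt{7}$ ($G{\left(I,p \right)} = \sqrt{3 + 25} = \sqrt{28} = 2 \sqrt{7}$)
$a{\left(R,Y \right)} = 2 \sqrt{7}$
$s = -14198 + 2 \sqrt{7}$ ($s = 2 \sqrt{7} - 14198 = -14198 + 2 \sqrt{7} \approx -14193.0$)
$\left(-8006 - 13638\right) + s = \left(-8006 - 13638\right) - \left(14198 - 2 \sqrt{7}\right) = -21644 - \left(14198 - 2 \sqrt{7}\right) = -35842 + 2 \sqrt{7}$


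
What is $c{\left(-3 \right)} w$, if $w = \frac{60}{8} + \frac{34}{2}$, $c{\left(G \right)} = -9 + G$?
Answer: $-294$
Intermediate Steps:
$w = \frac{49}{2}$ ($w = 60 \cdot \frac{1}{8} + 34 \cdot \frac{1}{2} = \frac{15}{2} + 17 = \frac{49}{2} \approx 24.5$)
$c{\left(-3 \right)} w = \left(-9 - 3\right) \frac{49}{2} = \left(-12\right) \frac{49}{2} = -294$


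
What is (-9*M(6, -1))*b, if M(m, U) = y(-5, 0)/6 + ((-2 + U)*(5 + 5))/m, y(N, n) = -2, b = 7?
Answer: 336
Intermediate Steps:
M(m, U) = -⅓ + (-20 + 10*U)/m (M(m, U) = -2/6 + ((-2 + U)*(5 + 5))/m = -2*⅙ + ((-2 + U)*10)/m = -⅓ + (-20 + 10*U)/m)
(-9*M(6, -1))*b = -3*(-60 - 1*6 + 30*(-1))/6*7 = -3*(-60 - 6 - 30)/6*7 = -3*(-96)/6*7 = -9*(-16/3)*7 = 48*7 = 336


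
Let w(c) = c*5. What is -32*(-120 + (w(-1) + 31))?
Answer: 3008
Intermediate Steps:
w(c) = 5*c
-32*(-120 + (w(-1) + 31)) = -32*(-120 + (5*(-1) + 31)) = -32*(-120 + (-5 + 31)) = -32*(-120 + 26) = -32*(-94) = 3008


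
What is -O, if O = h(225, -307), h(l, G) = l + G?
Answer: 82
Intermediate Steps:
h(l, G) = G + l
O = -82 (O = -307 + 225 = -82)
-O = -1*(-82) = 82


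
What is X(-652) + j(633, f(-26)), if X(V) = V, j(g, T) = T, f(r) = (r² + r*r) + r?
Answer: 674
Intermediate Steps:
f(r) = r + 2*r² (f(r) = (r² + r²) + r = 2*r² + r = r + 2*r²)
X(-652) + j(633, f(-26)) = -652 - 26*(1 + 2*(-26)) = -652 - 26*(1 - 52) = -652 - 26*(-51) = -652 + 1326 = 674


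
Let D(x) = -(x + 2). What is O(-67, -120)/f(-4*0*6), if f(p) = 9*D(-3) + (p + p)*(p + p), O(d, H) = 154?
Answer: 154/9 ≈ 17.111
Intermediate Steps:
D(x) = -2 - x (D(x) = -(2 + x) = -2 - x)
f(p) = 9 + 4*p² (f(p) = 9*(-2 - 1*(-3)) + (p + p)*(p + p) = 9*(-2 + 3) + (2*p)*(2*p) = 9*1 + 4*p² = 9 + 4*p²)
O(-67, -120)/f(-4*0*6) = 154/(9 + 4*(-4*0*6)²) = 154/(9 + 4*(0*6)²) = 154/(9 + 4*0²) = 154/(9 + 4*0) = 154/(9 + 0) = 154/9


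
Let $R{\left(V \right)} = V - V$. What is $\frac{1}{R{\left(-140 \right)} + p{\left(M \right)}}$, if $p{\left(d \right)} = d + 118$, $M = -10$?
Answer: $\frac{1}{108} \approx 0.0092593$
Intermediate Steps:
$R{\left(V \right)} = 0$
$p{\left(d \right)} = 118 + d$
$\frac{1}{R{\left(-140 \right)} + p{\left(M \right)}} = \frac{1}{0 + \left(118 - 10\right)} = \frac{1}{0 + 108} = \frac{1}{108}$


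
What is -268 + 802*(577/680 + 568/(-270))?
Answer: -2340257/1836 ≈ -1274.7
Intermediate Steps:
-268 + 802*(577/680 + 568/(-270)) = -268 + 802*(577*(1/680) + 568*(-1/270)) = -268 + 802*(577/680 - 284/135) = -268 + 802*(-4609/3672) = -268 - 1848209/1836 = -2340257/1836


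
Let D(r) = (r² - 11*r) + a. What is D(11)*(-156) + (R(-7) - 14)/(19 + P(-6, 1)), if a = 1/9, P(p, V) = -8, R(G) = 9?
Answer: -587/33 ≈ -17.788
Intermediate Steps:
a = ⅑ ≈ 0.11111
D(r) = ⅑ + r² - 11*r (D(r) = (r² - 11*r) + ⅑ = ⅑ + r² - 11*r)
D(11)*(-156) + (R(-7) - 14)/(19 + P(-6, 1)) = (⅑ + 11² - 11*11)*(-156) + (9 - 14)/(19 - 8) = (⅑ + 121 - 121)*(-156) - 5/11 = (⅑)*(-156) - 5*1/11 = -52/3 - 5/11 = -587/33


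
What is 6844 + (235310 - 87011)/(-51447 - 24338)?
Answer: 518524241/75785 ≈ 6842.0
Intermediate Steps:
6844 + (235310 - 87011)/(-51447 - 24338) = 6844 + 148299/(-75785) = 6844 + 148299*(-1/75785) = 6844 - 148299/75785 = 518524241/75785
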